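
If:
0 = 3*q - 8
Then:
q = 8/3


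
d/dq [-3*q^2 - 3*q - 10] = -6*q - 3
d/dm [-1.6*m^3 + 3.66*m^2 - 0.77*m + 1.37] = -4.8*m^2 + 7.32*m - 0.77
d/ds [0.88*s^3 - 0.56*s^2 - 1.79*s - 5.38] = 2.64*s^2 - 1.12*s - 1.79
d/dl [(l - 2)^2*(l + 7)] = 3*(l - 2)*(l + 4)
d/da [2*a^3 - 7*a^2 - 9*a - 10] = 6*a^2 - 14*a - 9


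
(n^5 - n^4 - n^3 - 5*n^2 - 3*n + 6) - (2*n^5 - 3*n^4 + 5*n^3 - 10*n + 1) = -n^5 + 2*n^4 - 6*n^3 - 5*n^2 + 7*n + 5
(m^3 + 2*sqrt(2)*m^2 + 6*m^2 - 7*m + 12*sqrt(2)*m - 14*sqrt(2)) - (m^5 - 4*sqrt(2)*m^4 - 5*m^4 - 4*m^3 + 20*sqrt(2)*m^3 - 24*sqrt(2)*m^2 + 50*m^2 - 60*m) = -m^5 + 5*m^4 + 4*sqrt(2)*m^4 - 20*sqrt(2)*m^3 + 5*m^3 - 44*m^2 + 26*sqrt(2)*m^2 + 12*sqrt(2)*m + 53*m - 14*sqrt(2)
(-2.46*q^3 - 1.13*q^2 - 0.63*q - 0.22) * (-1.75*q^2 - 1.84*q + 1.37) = 4.305*q^5 + 6.5039*q^4 - 0.1885*q^3 - 0.00390000000000001*q^2 - 0.4583*q - 0.3014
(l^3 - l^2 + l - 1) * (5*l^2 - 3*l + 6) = 5*l^5 - 8*l^4 + 14*l^3 - 14*l^2 + 9*l - 6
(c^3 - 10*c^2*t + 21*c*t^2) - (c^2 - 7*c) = c^3 - 10*c^2*t - c^2 + 21*c*t^2 + 7*c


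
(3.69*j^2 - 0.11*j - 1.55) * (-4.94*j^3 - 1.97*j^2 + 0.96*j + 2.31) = -18.2286*j^5 - 6.7259*j^4 + 11.4161*j^3 + 11.4718*j^2 - 1.7421*j - 3.5805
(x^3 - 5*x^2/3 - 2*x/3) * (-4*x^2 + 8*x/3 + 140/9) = -4*x^5 + 28*x^4/3 + 124*x^3/9 - 748*x^2/27 - 280*x/27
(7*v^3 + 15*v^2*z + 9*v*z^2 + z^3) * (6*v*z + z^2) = 42*v^4*z + 97*v^3*z^2 + 69*v^2*z^3 + 15*v*z^4 + z^5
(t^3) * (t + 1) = t^4 + t^3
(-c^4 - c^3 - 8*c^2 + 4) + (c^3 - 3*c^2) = -c^4 - 11*c^2 + 4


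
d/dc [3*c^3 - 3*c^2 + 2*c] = 9*c^2 - 6*c + 2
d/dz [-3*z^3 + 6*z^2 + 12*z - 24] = -9*z^2 + 12*z + 12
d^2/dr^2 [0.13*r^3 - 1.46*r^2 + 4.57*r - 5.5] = 0.78*r - 2.92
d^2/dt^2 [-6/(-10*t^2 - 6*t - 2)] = 6*(-25*t^2 - 15*t + (10*t + 3)^2 - 5)/(5*t^2 + 3*t + 1)^3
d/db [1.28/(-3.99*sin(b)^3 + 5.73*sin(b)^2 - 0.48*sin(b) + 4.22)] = (15.3216*sin(b)^2 - 14.6688*sin(b) + 0.6144)*cos(b)/(3.99*sin(b)^3 - 5.73*sin(b)^2 + 0.48*sin(b) - 4.22)^2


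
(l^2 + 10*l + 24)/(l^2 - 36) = (l + 4)/(l - 6)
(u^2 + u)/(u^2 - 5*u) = (u + 1)/(u - 5)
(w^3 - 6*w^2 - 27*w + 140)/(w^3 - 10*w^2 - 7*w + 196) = (w^2 + w - 20)/(w^2 - 3*w - 28)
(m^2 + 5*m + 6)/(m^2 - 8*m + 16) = (m^2 + 5*m + 6)/(m^2 - 8*m + 16)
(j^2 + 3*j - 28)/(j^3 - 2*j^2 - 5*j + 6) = (j^2 + 3*j - 28)/(j^3 - 2*j^2 - 5*j + 6)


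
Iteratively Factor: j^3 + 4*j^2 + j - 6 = (j - 1)*(j^2 + 5*j + 6) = (j - 1)*(j + 2)*(j + 3)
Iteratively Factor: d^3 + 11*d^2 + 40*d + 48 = (d + 4)*(d^2 + 7*d + 12) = (d + 3)*(d + 4)*(d + 4)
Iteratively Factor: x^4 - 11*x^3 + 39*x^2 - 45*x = (x - 5)*(x^3 - 6*x^2 + 9*x) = x*(x - 5)*(x^2 - 6*x + 9) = x*(x - 5)*(x - 3)*(x - 3)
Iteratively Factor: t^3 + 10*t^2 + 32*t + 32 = (t + 4)*(t^2 + 6*t + 8) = (t + 2)*(t + 4)*(t + 4)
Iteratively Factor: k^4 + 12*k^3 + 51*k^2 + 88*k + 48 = (k + 1)*(k^3 + 11*k^2 + 40*k + 48) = (k + 1)*(k + 4)*(k^2 + 7*k + 12) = (k + 1)*(k + 3)*(k + 4)*(k + 4)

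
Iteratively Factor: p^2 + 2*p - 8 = (p + 4)*(p - 2)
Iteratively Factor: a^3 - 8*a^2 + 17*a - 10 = (a - 1)*(a^2 - 7*a + 10) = (a - 2)*(a - 1)*(a - 5)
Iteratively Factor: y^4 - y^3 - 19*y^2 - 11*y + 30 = (y + 3)*(y^3 - 4*y^2 - 7*y + 10) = (y - 1)*(y + 3)*(y^2 - 3*y - 10) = (y - 5)*(y - 1)*(y + 3)*(y + 2)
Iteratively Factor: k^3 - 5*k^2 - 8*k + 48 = (k + 3)*(k^2 - 8*k + 16) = (k - 4)*(k + 3)*(k - 4)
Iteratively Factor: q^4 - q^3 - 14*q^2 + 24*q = (q - 3)*(q^3 + 2*q^2 - 8*q) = (q - 3)*(q - 2)*(q^2 + 4*q) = (q - 3)*(q - 2)*(q + 4)*(q)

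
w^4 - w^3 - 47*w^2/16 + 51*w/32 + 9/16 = (w - 2)*(w - 3/4)*(w + 1/4)*(w + 3/2)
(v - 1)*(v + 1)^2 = v^3 + v^2 - v - 1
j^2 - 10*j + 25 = (j - 5)^2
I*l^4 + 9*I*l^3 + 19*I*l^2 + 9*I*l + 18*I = (l + 3)*(l + 6)*(l + I)*(I*l + 1)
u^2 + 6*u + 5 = (u + 1)*(u + 5)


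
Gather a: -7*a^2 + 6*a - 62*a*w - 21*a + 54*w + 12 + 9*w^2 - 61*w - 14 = -7*a^2 + a*(-62*w - 15) + 9*w^2 - 7*w - 2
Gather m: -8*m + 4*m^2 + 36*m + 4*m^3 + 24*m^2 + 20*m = 4*m^3 + 28*m^2 + 48*m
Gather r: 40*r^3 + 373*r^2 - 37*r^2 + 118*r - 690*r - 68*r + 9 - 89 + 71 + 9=40*r^3 + 336*r^2 - 640*r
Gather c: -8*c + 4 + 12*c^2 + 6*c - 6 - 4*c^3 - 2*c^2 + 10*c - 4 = -4*c^3 + 10*c^2 + 8*c - 6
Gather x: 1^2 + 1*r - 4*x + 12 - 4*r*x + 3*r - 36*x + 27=4*r + x*(-4*r - 40) + 40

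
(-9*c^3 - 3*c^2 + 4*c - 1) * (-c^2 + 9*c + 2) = 9*c^5 - 78*c^4 - 49*c^3 + 31*c^2 - c - 2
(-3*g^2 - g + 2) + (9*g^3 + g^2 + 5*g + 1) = 9*g^3 - 2*g^2 + 4*g + 3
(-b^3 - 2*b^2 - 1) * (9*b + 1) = -9*b^4 - 19*b^3 - 2*b^2 - 9*b - 1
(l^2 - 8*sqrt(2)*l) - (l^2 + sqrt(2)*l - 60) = -9*sqrt(2)*l + 60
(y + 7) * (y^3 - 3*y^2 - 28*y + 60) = y^4 + 4*y^3 - 49*y^2 - 136*y + 420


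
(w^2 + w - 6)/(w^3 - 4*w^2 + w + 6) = (w + 3)/(w^2 - 2*w - 3)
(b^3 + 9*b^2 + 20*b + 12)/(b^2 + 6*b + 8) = (b^2 + 7*b + 6)/(b + 4)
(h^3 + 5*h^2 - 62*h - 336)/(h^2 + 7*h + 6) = (h^2 - h - 56)/(h + 1)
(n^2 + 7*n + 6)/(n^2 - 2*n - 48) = (n + 1)/(n - 8)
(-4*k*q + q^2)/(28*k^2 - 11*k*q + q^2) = q/(-7*k + q)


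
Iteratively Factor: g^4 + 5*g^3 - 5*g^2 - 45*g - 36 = (g + 4)*(g^3 + g^2 - 9*g - 9) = (g + 1)*(g + 4)*(g^2 - 9) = (g - 3)*(g + 1)*(g + 4)*(g + 3)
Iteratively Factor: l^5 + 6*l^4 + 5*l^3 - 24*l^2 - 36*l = (l + 3)*(l^4 + 3*l^3 - 4*l^2 - 12*l) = (l + 2)*(l + 3)*(l^3 + l^2 - 6*l) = (l - 2)*(l + 2)*(l + 3)*(l^2 + 3*l) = l*(l - 2)*(l + 2)*(l + 3)*(l + 3)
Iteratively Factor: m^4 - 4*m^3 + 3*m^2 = (m)*(m^3 - 4*m^2 + 3*m) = m^2*(m^2 - 4*m + 3) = m^2*(m - 1)*(m - 3)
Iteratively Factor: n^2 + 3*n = (n)*(n + 3)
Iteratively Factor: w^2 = (w)*(w)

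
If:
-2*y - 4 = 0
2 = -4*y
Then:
No Solution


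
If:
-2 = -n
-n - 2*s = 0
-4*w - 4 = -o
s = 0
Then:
No Solution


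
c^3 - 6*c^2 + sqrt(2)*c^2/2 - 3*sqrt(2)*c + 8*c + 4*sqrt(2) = (c - 4)*(c - 2)*(c + sqrt(2)/2)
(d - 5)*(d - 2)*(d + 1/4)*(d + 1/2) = d^4 - 25*d^3/4 + 39*d^2/8 + 53*d/8 + 5/4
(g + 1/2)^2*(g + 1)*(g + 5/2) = g^4 + 9*g^3/2 + 25*g^2/4 + 27*g/8 + 5/8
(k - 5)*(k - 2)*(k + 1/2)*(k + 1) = k^4 - 11*k^3/2 + 23*k/2 + 5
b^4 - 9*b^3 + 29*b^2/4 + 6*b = b*(b - 8)*(b - 3/2)*(b + 1/2)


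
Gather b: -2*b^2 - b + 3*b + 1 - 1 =-2*b^2 + 2*b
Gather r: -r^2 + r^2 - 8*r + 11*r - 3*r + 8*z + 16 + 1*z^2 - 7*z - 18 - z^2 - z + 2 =0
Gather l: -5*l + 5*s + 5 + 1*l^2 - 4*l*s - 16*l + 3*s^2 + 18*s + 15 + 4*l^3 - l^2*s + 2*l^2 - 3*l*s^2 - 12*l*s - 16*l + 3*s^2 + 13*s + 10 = 4*l^3 + l^2*(3 - s) + l*(-3*s^2 - 16*s - 37) + 6*s^2 + 36*s + 30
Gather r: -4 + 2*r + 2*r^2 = 2*r^2 + 2*r - 4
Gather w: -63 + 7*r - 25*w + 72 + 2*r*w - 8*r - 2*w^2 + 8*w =-r - 2*w^2 + w*(2*r - 17) + 9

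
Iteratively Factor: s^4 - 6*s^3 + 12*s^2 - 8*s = (s)*(s^3 - 6*s^2 + 12*s - 8) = s*(s - 2)*(s^2 - 4*s + 4) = s*(s - 2)^2*(s - 2)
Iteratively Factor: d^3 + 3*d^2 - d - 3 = (d - 1)*(d^2 + 4*d + 3) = (d - 1)*(d + 1)*(d + 3)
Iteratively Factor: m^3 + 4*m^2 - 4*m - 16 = (m + 4)*(m^2 - 4) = (m + 2)*(m + 4)*(m - 2)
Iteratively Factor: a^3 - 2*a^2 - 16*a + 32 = (a - 2)*(a^2 - 16) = (a - 4)*(a - 2)*(a + 4)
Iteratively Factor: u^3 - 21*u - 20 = (u - 5)*(u^2 + 5*u + 4) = (u - 5)*(u + 4)*(u + 1)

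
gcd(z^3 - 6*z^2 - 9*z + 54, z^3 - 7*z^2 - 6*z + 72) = z^2 - 3*z - 18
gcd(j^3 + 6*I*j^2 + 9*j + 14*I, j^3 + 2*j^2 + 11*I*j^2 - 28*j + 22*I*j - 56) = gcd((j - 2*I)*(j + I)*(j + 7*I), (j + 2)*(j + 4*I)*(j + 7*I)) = j + 7*I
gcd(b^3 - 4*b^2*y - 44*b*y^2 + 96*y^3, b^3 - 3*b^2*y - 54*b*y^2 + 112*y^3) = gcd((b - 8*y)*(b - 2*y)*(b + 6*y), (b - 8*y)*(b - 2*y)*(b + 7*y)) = b^2 - 10*b*y + 16*y^2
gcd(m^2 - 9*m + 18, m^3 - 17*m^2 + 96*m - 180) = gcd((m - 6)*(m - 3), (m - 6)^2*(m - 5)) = m - 6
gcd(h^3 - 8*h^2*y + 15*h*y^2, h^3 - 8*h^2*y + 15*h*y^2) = h^3 - 8*h^2*y + 15*h*y^2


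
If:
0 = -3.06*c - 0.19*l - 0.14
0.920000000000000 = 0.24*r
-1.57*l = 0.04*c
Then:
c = -0.05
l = 0.00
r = 3.83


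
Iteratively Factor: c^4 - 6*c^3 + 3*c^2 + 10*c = (c - 2)*(c^3 - 4*c^2 - 5*c) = (c - 2)*(c + 1)*(c^2 - 5*c) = (c - 5)*(c - 2)*(c + 1)*(c)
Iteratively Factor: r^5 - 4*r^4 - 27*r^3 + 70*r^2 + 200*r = (r - 5)*(r^4 + r^3 - 22*r^2 - 40*r) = r*(r - 5)*(r^3 + r^2 - 22*r - 40) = r*(r - 5)*(r + 4)*(r^2 - 3*r - 10) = r*(r - 5)*(r + 2)*(r + 4)*(r - 5)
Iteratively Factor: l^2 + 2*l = (l)*(l + 2)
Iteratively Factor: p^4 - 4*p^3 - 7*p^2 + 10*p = (p)*(p^3 - 4*p^2 - 7*p + 10) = p*(p - 1)*(p^2 - 3*p - 10) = p*(p - 1)*(p + 2)*(p - 5)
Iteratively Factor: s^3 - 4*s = (s)*(s^2 - 4) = s*(s - 2)*(s + 2)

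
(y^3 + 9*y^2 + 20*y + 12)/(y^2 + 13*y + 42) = (y^2 + 3*y + 2)/(y + 7)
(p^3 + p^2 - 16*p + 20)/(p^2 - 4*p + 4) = p + 5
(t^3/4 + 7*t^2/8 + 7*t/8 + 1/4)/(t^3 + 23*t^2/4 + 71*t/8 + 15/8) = (2*t^3 + 7*t^2 + 7*t + 2)/(8*t^3 + 46*t^2 + 71*t + 15)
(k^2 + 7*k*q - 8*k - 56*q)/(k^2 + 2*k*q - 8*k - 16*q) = (k + 7*q)/(k + 2*q)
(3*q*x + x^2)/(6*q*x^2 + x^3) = (3*q + x)/(x*(6*q + x))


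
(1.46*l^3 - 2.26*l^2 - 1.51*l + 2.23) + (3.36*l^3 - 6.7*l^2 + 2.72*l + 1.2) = 4.82*l^3 - 8.96*l^2 + 1.21*l + 3.43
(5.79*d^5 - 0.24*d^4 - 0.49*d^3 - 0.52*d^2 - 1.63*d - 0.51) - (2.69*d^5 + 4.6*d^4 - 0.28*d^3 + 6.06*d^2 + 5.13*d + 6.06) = 3.1*d^5 - 4.84*d^4 - 0.21*d^3 - 6.58*d^2 - 6.76*d - 6.57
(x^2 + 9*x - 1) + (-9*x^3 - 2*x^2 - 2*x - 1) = -9*x^3 - x^2 + 7*x - 2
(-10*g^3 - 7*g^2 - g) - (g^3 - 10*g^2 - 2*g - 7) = -11*g^3 + 3*g^2 + g + 7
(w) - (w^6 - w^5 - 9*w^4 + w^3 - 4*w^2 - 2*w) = -w^6 + w^5 + 9*w^4 - w^3 + 4*w^2 + 3*w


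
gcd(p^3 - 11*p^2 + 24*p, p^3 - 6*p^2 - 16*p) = p^2 - 8*p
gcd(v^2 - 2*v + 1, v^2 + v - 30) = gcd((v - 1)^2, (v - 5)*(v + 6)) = 1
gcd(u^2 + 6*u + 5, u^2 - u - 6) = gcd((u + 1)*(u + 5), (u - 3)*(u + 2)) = 1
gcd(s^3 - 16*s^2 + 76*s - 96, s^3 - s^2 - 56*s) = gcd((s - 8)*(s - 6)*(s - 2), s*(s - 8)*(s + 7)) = s - 8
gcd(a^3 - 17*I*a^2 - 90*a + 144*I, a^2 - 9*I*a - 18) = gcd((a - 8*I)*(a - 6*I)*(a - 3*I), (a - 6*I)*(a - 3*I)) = a^2 - 9*I*a - 18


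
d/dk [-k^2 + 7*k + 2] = 7 - 2*k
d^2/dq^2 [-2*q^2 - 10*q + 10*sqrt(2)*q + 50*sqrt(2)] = -4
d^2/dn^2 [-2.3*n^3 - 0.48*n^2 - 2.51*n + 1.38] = -13.8*n - 0.96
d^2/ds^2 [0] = 0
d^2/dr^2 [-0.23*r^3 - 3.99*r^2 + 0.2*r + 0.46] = -1.38*r - 7.98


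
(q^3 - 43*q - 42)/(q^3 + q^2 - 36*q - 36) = (q - 7)/(q - 6)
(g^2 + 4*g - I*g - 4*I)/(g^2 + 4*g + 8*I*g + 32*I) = (g - I)/(g + 8*I)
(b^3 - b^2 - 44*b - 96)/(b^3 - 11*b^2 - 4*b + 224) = (b + 3)/(b - 7)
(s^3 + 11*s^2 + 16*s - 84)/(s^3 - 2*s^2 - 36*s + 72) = (s + 7)/(s - 6)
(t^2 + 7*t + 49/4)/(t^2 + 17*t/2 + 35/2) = (t + 7/2)/(t + 5)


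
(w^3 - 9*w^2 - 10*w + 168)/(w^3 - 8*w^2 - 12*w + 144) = (w - 7)/(w - 6)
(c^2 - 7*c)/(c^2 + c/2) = 2*(c - 7)/(2*c + 1)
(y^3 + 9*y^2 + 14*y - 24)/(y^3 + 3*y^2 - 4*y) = (y + 6)/y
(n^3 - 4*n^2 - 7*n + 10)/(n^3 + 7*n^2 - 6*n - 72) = (n^3 - 4*n^2 - 7*n + 10)/(n^3 + 7*n^2 - 6*n - 72)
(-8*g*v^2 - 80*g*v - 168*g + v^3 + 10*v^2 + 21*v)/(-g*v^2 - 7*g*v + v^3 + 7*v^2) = (-8*g*v - 24*g + v^2 + 3*v)/(v*(-g + v))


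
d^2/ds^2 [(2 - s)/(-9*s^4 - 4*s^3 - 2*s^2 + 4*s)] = 4*(243*s^7 - 666*s^6 - 489*s^5 - 192*s^4 + 18*s^3 + 36*s^2 + 24*s - 16)/(s^3*(729*s^9 + 972*s^8 + 918*s^7 - 476*s^6 - 660*s^5 - 576*s^4 + 248*s^3 + 144*s^2 + 96*s - 64))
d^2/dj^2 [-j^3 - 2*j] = -6*j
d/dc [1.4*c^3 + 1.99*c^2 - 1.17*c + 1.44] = 4.2*c^2 + 3.98*c - 1.17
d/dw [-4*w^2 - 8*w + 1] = -8*w - 8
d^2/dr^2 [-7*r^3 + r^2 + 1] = 2 - 42*r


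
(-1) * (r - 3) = 3 - r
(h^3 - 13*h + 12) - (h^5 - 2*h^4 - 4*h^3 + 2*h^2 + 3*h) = -h^5 + 2*h^4 + 5*h^3 - 2*h^2 - 16*h + 12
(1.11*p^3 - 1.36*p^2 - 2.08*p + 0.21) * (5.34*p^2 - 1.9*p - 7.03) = 5.9274*p^5 - 9.3714*p^4 - 16.3265*p^3 + 14.6342*p^2 + 14.2234*p - 1.4763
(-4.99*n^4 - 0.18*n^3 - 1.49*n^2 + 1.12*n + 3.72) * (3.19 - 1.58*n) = 7.8842*n^5 - 15.6337*n^4 + 1.78*n^3 - 6.5227*n^2 - 2.3048*n + 11.8668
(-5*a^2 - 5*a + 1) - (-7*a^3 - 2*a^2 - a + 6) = 7*a^3 - 3*a^2 - 4*a - 5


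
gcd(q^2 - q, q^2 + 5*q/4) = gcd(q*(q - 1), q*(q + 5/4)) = q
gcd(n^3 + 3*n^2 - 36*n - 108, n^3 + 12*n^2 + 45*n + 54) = n^2 + 9*n + 18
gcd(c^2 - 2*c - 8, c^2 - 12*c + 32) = c - 4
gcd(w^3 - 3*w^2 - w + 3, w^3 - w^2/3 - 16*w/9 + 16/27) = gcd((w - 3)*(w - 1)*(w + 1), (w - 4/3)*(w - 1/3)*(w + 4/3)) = 1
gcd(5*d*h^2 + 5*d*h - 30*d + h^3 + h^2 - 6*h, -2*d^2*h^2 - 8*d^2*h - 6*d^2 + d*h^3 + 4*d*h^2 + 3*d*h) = h + 3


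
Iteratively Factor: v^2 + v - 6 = (v - 2)*(v + 3)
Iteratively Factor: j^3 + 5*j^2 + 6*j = (j + 3)*(j^2 + 2*j) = (j + 2)*(j + 3)*(j)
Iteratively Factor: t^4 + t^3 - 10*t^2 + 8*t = (t - 1)*(t^3 + 2*t^2 - 8*t) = t*(t - 1)*(t^2 + 2*t - 8) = t*(t - 1)*(t + 4)*(t - 2)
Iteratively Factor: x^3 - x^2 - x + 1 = (x + 1)*(x^2 - 2*x + 1) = (x - 1)*(x + 1)*(x - 1)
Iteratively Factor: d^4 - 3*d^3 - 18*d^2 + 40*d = (d - 5)*(d^3 + 2*d^2 - 8*d) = (d - 5)*(d - 2)*(d^2 + 4*d) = d*(d - 5)*(d - 2)*(d + 4)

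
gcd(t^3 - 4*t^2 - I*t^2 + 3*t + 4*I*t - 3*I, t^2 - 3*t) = t - 3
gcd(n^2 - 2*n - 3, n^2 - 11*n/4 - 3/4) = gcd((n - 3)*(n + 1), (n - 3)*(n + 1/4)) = n - 3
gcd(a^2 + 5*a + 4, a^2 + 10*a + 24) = a + 4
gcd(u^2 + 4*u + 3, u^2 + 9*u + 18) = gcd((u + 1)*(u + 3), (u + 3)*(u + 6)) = u + 3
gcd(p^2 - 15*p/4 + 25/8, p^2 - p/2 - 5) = p - 5/2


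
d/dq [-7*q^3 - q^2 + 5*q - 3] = -21*q^2 - 2*q + 5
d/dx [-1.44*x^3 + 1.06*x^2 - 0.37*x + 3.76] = -4.32*x^2 + 2.12*x - 0.37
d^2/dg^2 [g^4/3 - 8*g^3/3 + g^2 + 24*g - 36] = 4*g^2 - 16*g + 2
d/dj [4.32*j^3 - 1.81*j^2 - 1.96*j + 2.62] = 12.96*j^2 - 3.62*j - 1.96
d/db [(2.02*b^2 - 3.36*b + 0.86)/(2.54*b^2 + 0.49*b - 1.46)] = (9.5242*b^2 - 10.2672*b + 4.4842)/(6.4516*b^4 + 2.4892*b^3 - 7.1767*b^2 - 1.4308*b + 2.1316)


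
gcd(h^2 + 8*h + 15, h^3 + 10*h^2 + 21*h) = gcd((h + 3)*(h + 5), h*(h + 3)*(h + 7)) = h + 3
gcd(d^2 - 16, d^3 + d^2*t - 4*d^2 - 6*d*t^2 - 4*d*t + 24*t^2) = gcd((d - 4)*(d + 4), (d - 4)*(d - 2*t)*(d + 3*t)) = d - 4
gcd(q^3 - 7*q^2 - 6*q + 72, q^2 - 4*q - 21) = q + 3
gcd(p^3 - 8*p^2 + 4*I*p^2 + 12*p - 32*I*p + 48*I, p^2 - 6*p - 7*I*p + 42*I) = p - 6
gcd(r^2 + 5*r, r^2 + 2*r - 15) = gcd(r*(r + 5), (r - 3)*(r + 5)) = r + 5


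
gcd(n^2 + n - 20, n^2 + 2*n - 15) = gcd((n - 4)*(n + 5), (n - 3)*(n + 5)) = n + 5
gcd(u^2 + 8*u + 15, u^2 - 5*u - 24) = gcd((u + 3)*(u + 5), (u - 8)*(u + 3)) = u + 3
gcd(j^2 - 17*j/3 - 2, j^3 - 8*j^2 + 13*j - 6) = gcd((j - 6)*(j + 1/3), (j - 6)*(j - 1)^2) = j - 6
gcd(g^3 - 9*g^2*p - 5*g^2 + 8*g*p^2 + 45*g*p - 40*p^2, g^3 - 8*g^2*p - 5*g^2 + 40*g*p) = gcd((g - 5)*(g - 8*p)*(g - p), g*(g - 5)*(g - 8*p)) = -g^2 + 8*g*p + 5*g - 40*p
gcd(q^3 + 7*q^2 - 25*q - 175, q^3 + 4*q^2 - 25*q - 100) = q^2 - 25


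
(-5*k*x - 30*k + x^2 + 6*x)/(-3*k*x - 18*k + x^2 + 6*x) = (-5*k + x)/(-3*k + x)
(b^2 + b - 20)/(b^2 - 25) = (b - 4)/(b - 5)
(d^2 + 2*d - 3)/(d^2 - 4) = (d^2 + 2*d - 3)/(d^2 - 4)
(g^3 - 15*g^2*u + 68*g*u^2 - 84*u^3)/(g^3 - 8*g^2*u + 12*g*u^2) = (g - 7*u)/g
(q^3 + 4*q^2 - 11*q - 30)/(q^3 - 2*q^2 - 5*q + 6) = (q + 5)/(q - 1)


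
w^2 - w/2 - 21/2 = (w - 7/2)*(w + 3)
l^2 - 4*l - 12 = (l - 6)*(l + 2)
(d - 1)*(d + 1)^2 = d^3 + d^2 - d - 1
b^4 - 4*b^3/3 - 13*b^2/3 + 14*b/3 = b*(b - 7/3)*(b - 1)*(b + 2)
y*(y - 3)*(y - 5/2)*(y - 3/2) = y^4 - 7*y^3 + 63*y^2/4 - 45*y/4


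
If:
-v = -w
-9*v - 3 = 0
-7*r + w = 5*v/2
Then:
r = 1/14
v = -1/3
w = -1/3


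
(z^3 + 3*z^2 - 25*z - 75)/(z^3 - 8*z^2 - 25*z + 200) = (z + 3)/(z - 8)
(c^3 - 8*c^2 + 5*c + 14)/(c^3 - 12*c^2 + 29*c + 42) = (c - 2)/(c - 6)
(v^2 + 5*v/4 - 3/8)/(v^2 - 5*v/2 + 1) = (8*v^2 + 10*v - 3)/(4*(2*v^2 - 5*v + 2))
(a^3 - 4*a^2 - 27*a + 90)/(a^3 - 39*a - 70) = (a^2 - 9*a + 18)/(a^2 - 5*a - 14)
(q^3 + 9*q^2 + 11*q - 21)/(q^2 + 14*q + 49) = (q^2 + 2*q - 3)/(q + 7)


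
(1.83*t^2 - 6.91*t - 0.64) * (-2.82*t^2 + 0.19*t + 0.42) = -5.1606*t^4 + 19.8339*t^3 + 1.2605*t^2 - 3.0238*t - 0.2688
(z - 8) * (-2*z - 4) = -2*z^2 + 12*z + 32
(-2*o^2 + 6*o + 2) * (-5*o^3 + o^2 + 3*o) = 10*o^5 - 32*o^4 - 10*o^3 + 20*o^2 + 6*o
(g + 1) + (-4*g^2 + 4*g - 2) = -4*g^2 + 5*g - 1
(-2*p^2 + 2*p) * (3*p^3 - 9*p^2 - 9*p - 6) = -6*p^5 + 24*p^4 - 6*p^2 - 12*p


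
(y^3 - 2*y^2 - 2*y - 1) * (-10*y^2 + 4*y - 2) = -10*y^5 + 24*y^4 + 10*y^3 + 6*y^2 + 2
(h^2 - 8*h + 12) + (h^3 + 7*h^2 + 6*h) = h^3 + 8*h^2 - 2*h + 12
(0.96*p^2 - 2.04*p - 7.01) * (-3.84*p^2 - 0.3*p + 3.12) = -3.6864*p^4 + 7.5456*p^3 + 30.5256*p^2 - 4.2618*p - 21.8712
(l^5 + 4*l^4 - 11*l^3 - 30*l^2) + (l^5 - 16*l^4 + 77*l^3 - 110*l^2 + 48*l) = 2*l^5 - 12*l^4 + 66*l^3 - 140*l^2 + 48*l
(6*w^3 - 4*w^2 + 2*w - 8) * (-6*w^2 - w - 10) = -36*w^5 + 18*w^4 - 68*w^3 + 86*w^2 - 12*w + 80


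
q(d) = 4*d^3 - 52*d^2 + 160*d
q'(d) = 12*d^2 - 104*d + 160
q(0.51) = 68.61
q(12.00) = 1344.00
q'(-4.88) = 953.29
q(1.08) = 117.19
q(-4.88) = -2484.01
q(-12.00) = -16320.00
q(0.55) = 72.94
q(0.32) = 46.01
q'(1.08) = 61.68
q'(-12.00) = 3136.00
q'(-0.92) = 265.84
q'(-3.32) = 637.55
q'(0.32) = 127.95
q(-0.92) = -194.33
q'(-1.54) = 348.62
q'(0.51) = 110.08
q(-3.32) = -1250.74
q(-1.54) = -384.33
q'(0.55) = 106.43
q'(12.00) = 640.00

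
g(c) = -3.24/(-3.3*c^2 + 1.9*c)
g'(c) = -3.24*(6.6*c - 1.9)/(-3.3*c^2 + 1.9*c)^2 = (6.156 - 21.384*c)/(c^2*(3.3*c - 1.9)^2)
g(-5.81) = 0.03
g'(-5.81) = 0.01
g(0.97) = 2.57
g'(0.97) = -9.16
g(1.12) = 1.61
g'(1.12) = -4.40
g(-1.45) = 0.33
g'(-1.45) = 0.40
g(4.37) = 0.06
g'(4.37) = -0.03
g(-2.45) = 0.13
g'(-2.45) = 0.10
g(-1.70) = 0.25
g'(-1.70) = 0.26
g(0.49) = -23.36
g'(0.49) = -224.77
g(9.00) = 0.01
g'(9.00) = -0.00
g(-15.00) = 0.00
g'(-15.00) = 0.00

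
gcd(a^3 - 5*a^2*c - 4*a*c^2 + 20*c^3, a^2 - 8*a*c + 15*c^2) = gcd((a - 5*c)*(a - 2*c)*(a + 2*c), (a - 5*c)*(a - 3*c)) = a - 5*c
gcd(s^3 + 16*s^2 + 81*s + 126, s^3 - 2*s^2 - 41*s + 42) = s + 6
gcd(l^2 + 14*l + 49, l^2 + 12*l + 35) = l + 7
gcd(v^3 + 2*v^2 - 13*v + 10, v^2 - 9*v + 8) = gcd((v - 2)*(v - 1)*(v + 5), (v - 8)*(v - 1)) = v - 1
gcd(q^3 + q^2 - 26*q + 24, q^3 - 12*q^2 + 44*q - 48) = q - 4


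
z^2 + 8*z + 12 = (z + 2)*(z + 6)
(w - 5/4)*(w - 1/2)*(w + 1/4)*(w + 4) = w^4 + 5*w^3/2 - 93*w^2/16 + 29*w/32 + 5/8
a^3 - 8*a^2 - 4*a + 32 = (a - 8)*(a - 2)*(a + 2)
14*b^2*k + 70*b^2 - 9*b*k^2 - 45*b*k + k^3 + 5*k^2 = (-7*b + k)*(-2*b + k)*(k + 5)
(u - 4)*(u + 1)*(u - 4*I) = u^3 - 3*u^2 - 4*I*u^2 - 4*u + 12*I*u + 16*I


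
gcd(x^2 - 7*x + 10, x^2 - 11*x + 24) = 1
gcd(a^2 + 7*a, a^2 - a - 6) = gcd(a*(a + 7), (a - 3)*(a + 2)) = 1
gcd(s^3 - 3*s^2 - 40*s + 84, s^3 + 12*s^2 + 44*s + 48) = s + 6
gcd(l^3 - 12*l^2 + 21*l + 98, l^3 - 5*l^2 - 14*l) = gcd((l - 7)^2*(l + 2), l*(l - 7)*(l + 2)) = l^2 - 5*l - 14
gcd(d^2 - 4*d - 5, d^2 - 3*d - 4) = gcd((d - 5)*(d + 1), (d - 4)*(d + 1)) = d + 1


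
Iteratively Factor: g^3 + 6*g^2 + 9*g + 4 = (g + 1)*(g^2 + 5*g + 4) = (g + 1)^2*(g + 4)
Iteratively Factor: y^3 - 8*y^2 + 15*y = (y)*(y^2 - 8*y + 15) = y*(y - 3)*(y - 5)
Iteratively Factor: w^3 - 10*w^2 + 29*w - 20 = (w - 5)*(w^2 - 5*w + 4) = (w - 5)*(w - 1)*(w - 4)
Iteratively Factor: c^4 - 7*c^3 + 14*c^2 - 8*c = (c - 4)*(c^3 - 3*c^2 + 2*c) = (c - 4)*(c - 1)*(c^2 - 2*c) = (c - 4)*(c - 2)*(c - 1)*(c)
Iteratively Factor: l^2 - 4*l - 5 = (l + 1)*(l - 5)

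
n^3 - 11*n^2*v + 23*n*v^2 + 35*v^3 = (n - 7*v)*(n - 5*v)*(n + v)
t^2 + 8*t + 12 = (t + 2)*(t + 6)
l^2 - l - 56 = (l - 8)*(l + 7)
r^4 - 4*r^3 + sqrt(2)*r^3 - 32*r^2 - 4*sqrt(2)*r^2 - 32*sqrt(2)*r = r*(r - 8)*(r + 4)*(r + sqrt(2))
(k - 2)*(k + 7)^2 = k^3 + 12*k^2 + 21*k - 98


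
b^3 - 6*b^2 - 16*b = b*(b - 8)*(b + 2)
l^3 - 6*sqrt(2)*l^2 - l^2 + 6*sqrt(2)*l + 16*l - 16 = (l - 1)*(l - 4*sqrt(2))*(l - 2*sqrt(2))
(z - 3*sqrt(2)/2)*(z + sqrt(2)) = z^2 - sqrt(2)*z/2 - 3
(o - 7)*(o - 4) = o^2 - 11*o + 28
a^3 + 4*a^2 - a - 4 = (a - 1)*(a + 1)*(a + 4)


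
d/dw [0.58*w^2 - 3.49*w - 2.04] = 1.16*w - 3.49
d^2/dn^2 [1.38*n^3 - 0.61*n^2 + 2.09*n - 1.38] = 8.28*n - 1.22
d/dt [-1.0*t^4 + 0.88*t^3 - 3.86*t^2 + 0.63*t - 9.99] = -4.0*t^3 + 2.64*t^2 - 7.72*t + 0.63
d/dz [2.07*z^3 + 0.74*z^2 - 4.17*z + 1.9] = 6.21*z^2 + 1.48*z - 4.17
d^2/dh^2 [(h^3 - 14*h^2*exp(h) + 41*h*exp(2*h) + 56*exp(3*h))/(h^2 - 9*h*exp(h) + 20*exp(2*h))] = (-5*h^6 + 39*h^5*exp(h) + 537*h^4*exp(2*h) + 96*h^4*exp(h) - 6423*h^3*exp(3*h) - 1872*h^3*exp(2*h) - 48*h^3*exp(h) + 22164*h^2*exp(4*h) + 11088*h^2*exp(3*h) + 936*h^2*exp(2*h) - 30240*h*exp(5*h) - 20784*h*exp(4*h) - 5544*h*exp(3*h) + 22400*exp(6*h) + 10392*exp(4*h))*exp(h)/(h^6 - 27*h^5*exp(h) + 303*h^4*exp(2*h) - 1809*h^3*exp(3*h) + 6060*h^2*exp(4*h) - 10800*h*exp(5*h) + 8000*exp(6*h))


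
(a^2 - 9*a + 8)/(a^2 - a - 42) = (-a^2 + 9*a - 8)/(-a^2 + a + 42)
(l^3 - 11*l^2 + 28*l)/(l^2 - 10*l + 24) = l*(l - 7)/(l - 6)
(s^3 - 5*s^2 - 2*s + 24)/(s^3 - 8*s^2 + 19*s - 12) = (s + 2)/(s - 1)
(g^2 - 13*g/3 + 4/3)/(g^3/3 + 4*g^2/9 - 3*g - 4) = 3*(3*g^2 - 13*g + 4)/(3*g^3 + 4*g^2 - 27*g - 36)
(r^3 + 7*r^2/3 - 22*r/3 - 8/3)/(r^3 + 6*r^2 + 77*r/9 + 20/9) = 3*(r - 2)/(3*r + 5)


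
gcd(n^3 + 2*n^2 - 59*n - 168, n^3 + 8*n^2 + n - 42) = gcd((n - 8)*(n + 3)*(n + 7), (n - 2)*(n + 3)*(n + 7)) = n^2 + 10*n + 21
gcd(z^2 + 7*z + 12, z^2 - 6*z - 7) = 1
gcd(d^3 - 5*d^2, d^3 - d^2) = d^2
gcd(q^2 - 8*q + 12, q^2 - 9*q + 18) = q - 6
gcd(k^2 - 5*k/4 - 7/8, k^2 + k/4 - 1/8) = k + 1/2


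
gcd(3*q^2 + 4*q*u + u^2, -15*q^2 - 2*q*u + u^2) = 3*q + u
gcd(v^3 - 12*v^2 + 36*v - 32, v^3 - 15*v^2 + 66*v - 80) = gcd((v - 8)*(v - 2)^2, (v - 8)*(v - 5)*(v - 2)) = v^2 - 10*v + 16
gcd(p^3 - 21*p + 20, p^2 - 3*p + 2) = p - 1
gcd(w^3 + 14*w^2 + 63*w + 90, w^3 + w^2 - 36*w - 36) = w + 6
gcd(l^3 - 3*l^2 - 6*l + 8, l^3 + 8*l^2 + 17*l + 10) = l + 2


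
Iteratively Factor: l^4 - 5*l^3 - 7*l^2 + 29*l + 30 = (l - 5)*(l^3 - 7*l - 6) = (l - 5)*(l + 1)*(l^2 - l - 6) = (l - 5)*(l - 3)*(l + 1)*(l + 2)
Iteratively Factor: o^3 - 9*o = (o)*(o^2 - 9) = o*(o - 3)*(o + 3)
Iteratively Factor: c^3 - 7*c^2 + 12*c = (c - 4)*(c^2 - 3*c) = (c - 4)*(c - 3)*(c)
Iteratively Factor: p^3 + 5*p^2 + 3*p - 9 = (p + 3)*(p^2 + 2*p - 3) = (p - 1)*(p + 3)*(p + 3)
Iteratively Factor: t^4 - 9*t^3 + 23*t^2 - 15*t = (t)*(t^3 - 9*t^2 + 23*t - 15) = t*(t - 1)*(t^2 - 8*t + 15) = t*(t - 5)*(t - 1)*(t - 3)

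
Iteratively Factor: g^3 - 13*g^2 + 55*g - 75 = (g - 5)*(g^2 - 8*g + 15) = (g - 5)*(g - 3)*(g - 5)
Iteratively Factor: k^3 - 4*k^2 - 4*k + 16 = (k + 2)*(k^2 - 6*k + 8) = (k - 2)*(k + 2)*(k - 4)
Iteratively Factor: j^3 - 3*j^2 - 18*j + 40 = (j - 2)*(j^2 - j - 20) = (j - 2)*(j + 4)*(j - 5)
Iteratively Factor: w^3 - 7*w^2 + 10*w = (w - 2)*(w^2 - 5*w) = w*(w - 2)*(w - 5)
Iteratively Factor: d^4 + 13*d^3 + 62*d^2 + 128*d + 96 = (d + 3)*(d^3 + 10*d^2 + 32*d + 32) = (d + 3)*(d + 4)*(d^2 + 6*d + 8) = (d + 3)*(d + 4)^2*(d + 2)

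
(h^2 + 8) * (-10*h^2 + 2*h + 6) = -10*h^4 + 2*h^3 - 74*h^2 + 16*h + 48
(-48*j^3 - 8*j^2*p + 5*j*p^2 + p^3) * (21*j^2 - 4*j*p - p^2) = -1008*j^5 + 24*j^4*p + 185*j^3*p^2 + 9*j^2*p^3 - 9*j*p^4 - p^5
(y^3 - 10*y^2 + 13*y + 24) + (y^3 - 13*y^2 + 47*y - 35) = 2*y^3 - 23*y^2 + 60*y - 11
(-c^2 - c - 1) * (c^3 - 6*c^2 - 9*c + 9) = -c^5 + 5*c^4 + 14*c^3 + 6*c^2 - 9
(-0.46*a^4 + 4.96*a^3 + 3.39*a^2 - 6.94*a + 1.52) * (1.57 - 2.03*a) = 0.9338*a^5 - 10.791*a^4 + 0.905500000000001*a^3 + 19.4105*a^2 - 13.9814*a + 2.3864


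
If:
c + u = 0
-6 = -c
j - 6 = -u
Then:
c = 6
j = 12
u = -6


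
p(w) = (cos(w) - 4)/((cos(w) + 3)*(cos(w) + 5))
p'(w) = (cos(w) - 4)*sin(w)/((cos(w) + 3)*(cos(w) + 5)^2) + (cos(w) - 4)*sin(w)/((cos(w) + 3)^2*(cos(w) + 5)) - sin(w)/((cos(w) + 3)*(cos(w) + 5)) = (cos(w)^2 - 8*cos(w) - 47)*sin(w)/((cos(w) + 3)^2*(cos(w) + 5)^2)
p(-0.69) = -0.15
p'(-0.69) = 0.07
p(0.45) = -0.13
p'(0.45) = -0.04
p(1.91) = -0.35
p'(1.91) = -0.27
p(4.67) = -0.28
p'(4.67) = 0.22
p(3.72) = -0.54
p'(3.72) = 0.27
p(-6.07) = -0.13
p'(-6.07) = -0.02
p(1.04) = -0.18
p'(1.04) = -0.12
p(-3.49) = -0.59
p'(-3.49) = -0.19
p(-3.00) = -0.62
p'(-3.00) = 0.08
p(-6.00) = -0.13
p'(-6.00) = -0.03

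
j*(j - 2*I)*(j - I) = j^3 - 3*I*j^2 - 2*j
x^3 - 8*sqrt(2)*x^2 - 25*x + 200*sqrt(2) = (x - 5)*(x + 5)*(x - 8*sqrt(2))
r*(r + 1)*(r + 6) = r^3 + 7*r^2 + 6*r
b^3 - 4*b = b*(b - 2)*(b + 2)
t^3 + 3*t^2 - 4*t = t*(t - 1)*(t + 4)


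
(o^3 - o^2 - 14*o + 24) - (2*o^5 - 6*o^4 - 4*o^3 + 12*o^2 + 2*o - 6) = -2*o^5 + 6*o^4 + 5*o^3 - 13*o^2 - 16*o + 30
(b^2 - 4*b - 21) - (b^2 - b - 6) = -3*b - 15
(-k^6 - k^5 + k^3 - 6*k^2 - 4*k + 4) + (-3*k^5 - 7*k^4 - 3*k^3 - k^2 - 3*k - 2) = -k^6 - 4*k^5 - 7*k^4 - 2*k^3 - 7*k^2 - 7*k + 2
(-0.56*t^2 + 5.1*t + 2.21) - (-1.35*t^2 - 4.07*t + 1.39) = 0.79*t^2 + 9.17*t + 0.82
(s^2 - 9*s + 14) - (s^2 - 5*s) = 14 - 4*s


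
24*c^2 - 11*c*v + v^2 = (-8*c + v)*(-3*c + v)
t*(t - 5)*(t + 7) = t^3 + 2*t^2 - 35*t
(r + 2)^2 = r^2 + 4*r + 4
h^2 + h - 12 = (h - 3)*(h + 4)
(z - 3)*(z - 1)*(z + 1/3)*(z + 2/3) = z^4 - 3*z^3 - 7*z^2/9 + 19*z/9 + 2/3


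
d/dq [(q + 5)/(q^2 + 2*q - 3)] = (q^2 + 2*q - 2*(q + 1)*(q + 5) - 3)/(q^2 + 2*q - 3)^2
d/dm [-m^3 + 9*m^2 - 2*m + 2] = -3*m^2 + 18*m - 2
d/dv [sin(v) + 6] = cos(v)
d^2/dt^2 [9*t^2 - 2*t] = 18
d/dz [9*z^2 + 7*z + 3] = 18*z + 7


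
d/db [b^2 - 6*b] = 2*b - 6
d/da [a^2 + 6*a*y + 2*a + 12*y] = 2*a + 6*y + 2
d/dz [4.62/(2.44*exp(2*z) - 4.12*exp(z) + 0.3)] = (19.0344 - 22.5456*exp(z))*exp(z)/(2.44*exp(2*z) - 4.12*exp(z) + 0.3)^2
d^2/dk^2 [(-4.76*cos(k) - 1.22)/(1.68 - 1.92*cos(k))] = (19.851264*sin(k)^2 - 17.369856*cos(k) + 19.851264)/(7.077888*cos(k)^3 - 18.579456*cos(k)^2 + 16.257024*cos(k) - 4.741632)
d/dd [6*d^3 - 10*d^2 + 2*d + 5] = 18*d^2 - 20*d + 2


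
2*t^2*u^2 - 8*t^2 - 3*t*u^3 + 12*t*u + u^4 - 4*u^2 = (-2*t + u)*(-t + u)*(u - 2)*(u + 2)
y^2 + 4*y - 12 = (y - 2)*(y + 6)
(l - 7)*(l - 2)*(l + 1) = l^3 - 8*l^2 + 5*l + 14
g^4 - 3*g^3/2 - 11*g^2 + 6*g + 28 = (g - 7/2)*(g - 2)*(g + 2)^2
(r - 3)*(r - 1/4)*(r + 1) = r^3 - 9*r^2/4 - 5*r/2 + 3/4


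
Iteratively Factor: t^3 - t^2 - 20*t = (t - 5)*(t^2 + 4*t) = (t - 5)*(t + 4)*(t)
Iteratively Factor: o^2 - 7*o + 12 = (o - 4)*(o - 3)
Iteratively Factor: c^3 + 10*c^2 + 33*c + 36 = (c + 4)*(c^2 + 6*c + 9) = (c + 3)*(c + 4)*(c + 3)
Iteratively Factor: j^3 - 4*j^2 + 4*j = (j)*(j^2 - 4*j + 4) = j*(j - 2)*(j - 2)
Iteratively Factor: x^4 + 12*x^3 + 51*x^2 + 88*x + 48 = (x + 3)*(x^3 + 9*x^2 + 24*x + 16) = (x + 1)*(x + 3)*(x^2 + 8*x + 16) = (x + 1)*(x + 3)*(x + 4)*(x + 4)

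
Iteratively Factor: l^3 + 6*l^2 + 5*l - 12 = (l - 1)*(l^2 + 7*l + 12) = (l - 1)*(l + 3)*(l + 4)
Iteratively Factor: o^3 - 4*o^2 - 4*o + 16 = (o - 2)*(o^2 - 2*o - 8) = (o - 2)*(o + 2)*(o - 4)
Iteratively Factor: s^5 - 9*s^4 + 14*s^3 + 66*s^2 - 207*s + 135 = (s - 5)*(s^4 - 4*s^3 - 6*s^2 + 36*s - 27) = (s - 5)*(s - 3)*(s^3 - s^2 - 9*s + 9) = (s - 5)*(s - 3)*(s + 3)*(s^2 - 4*s + 3) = (s - 5)*(s - 3)^2*(s + 3)*(s - 1)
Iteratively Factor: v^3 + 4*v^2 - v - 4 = (v + 1)*(v^2 + 3*v - 4) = (v + 1)*(v + 4)*(v - 1)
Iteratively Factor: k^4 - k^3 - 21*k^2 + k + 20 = (k + 4)*(k^3 - 5*k^2 - k + 5) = (k - 5)*(k + 4)*(k^2 - 1) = (k - 5)*(k - 1)*(k + 4)*(k + 1)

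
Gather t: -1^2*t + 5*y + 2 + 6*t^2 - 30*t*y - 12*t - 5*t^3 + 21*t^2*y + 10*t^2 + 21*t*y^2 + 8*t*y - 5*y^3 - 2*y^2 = -5*t^3 + t^2*(21*y + 16) + t*(21*y^2 - 22*y - 13) - 5*y^3 - 2*y^2 + 5*y + 2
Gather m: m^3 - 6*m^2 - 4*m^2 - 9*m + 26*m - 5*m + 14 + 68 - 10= m^3 - 10*m^2 + 12*m + 72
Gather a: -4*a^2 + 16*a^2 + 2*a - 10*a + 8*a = 12*a^2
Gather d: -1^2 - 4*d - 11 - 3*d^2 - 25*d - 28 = -3*d^2 - 29*d - 40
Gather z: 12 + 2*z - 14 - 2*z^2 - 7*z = -2*z^2 - 5*z - 2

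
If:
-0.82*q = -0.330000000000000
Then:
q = 0.40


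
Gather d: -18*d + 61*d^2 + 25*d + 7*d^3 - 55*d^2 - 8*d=7*d^3 + 6*d^2 - d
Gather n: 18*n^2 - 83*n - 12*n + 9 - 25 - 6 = 18*n^2 - 95*n - 22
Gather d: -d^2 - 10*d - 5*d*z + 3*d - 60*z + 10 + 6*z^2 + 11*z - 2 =-d^2 + d*(-5*z - 7) + 6*z^2 - 49*z + 8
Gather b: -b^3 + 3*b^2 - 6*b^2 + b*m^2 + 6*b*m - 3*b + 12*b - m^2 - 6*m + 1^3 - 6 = -b^3 - 3*b^2 + b*(m^2 + 6*m + 9) - m^2 - 6*m - 5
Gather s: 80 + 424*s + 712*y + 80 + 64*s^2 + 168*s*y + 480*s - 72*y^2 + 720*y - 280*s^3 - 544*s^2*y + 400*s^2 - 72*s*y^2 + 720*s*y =-280*s^3 + s^2*(464 - 544*y) + s*(-72*y^2 + 888*y + 904) - 72*y^2 + 1432*y + 160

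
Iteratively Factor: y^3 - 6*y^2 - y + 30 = (y - 5)*(y^2 - y - 6) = (y - 5)*(y + 2)*(y - 3)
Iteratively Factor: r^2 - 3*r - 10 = (r + 2)*(r - 5)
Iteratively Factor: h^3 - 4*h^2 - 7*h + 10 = (h - 1)*(h^2 - 3*h - 10) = (h - 1)*(h + 2)*(h - 5)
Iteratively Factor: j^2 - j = (j - 1)*(j)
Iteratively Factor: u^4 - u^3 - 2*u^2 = (u)*(u^3 - u^2 - 2*u) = u^2*(u^2 - u - 2) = u^2*(u + 1)*(u - 2)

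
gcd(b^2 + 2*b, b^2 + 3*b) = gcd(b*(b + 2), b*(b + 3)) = b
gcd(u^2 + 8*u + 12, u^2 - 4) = u + 2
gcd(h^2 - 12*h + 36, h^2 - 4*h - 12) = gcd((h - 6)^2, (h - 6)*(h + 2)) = h - 6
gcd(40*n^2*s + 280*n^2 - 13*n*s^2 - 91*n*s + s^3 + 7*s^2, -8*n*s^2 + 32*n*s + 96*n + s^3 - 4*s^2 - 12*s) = -8*n + s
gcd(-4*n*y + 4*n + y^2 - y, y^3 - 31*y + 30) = y - 1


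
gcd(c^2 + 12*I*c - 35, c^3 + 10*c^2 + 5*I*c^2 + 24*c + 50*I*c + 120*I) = c + 5*I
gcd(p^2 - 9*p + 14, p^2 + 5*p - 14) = p - 2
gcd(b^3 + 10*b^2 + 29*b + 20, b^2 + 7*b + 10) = b + 5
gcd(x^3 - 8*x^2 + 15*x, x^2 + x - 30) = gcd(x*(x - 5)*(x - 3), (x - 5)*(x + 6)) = x - 5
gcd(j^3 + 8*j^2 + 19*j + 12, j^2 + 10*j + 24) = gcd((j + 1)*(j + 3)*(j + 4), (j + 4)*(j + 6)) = j + 4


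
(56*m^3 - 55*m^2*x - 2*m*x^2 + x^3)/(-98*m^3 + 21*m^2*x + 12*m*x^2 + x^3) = (8*m^2 - 9*m*x + x^2)/(-14*m^2 + 5*m*x + x^2)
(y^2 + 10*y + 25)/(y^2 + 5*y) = (y + 5)/y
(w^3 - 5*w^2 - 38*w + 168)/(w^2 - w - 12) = (w^2 - w - 42)/(w + 3)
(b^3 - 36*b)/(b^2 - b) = (b^2 - 36)/(b - 1)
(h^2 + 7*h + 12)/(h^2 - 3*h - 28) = (h + 3)/(h - 7)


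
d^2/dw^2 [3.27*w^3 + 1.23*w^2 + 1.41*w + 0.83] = 19.62*w + 2.46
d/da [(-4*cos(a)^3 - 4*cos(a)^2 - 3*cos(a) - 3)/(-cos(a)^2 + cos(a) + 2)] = (-4*cos(a)^2 + 16*cos(a) + 3)*sin(a)/(cos(a) - 2)^2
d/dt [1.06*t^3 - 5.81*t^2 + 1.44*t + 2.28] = 3.18*t^2 - 11.62*t + 1.44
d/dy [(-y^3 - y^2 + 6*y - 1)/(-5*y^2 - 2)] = (5*y^4 + 36*y^2 - 6*y - 12)/(25*y^4 + 20*y^2 + 4)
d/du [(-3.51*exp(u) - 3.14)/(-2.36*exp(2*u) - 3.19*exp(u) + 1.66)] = (-(3.51*exp(u) + 3.14)*(4.72*exp(u) + 3.19) + 8.2836*exp(2*u) + 11.1969*exp(u) - 5.8266)*exp(u)/(2.36*exp(2*u) + 3.19*exp(u) - 1.66)^2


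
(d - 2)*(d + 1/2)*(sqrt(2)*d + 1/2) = sqrt(2)*d^3 - 3*sqrt(2)*d^2/2 + d^2/2 - sqrt(2)*d - 3*d/4 - 1/2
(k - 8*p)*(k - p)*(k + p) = k^3 - 8*k^2*p - k*p^2 + 8*p^3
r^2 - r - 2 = (r - 2)*(r + 1)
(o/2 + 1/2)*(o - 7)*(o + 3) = o^3/2 - 3*o^2/2 - 25*o/2 - 21/2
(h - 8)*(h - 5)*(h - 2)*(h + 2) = h^4 - 13*h^3 + 36*h^2 + 52*h - 160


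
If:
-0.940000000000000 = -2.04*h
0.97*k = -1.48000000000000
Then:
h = 0.46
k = -1.53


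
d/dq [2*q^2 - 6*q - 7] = 4*q - 6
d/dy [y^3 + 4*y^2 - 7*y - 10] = 3*y^2 + 8*y - 7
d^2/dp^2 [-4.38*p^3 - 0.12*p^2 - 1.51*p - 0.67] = -26.28*p - 0.24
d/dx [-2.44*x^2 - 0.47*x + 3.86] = -4.88*x - 0.47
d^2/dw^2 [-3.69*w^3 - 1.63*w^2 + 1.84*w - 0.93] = -22.14*w - 3.26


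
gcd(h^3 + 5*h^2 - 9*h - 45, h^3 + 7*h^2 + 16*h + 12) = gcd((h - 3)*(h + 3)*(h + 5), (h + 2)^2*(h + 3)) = h + 3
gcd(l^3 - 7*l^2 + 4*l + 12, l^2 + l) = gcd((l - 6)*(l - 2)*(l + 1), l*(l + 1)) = l + 1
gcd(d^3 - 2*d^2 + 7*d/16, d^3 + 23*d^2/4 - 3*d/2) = d^2 - d/4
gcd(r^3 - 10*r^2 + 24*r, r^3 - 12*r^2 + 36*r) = r^2 - 6*r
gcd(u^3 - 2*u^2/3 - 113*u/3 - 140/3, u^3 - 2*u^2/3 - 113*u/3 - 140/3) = u^3 - 2*u^2/3 - 113*u/3 - 140/3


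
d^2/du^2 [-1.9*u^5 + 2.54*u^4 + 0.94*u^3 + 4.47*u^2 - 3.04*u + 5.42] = -38.0*u^3 + 30.48*u^2 + 5.64*u + 8.94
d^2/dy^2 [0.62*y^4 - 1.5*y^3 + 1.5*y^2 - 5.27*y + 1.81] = 7.44*y^2 - 9.0*y + 3.0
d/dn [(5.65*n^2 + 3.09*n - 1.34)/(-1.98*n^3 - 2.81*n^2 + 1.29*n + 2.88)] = (11.187*n^4 + 12.2364*n^3 + 8.0118*n^2 + 25.0132*n + 10.6278)/(3.9204*n^6 + 11.1276*n^5 + 2.7877*n^4 - 18.6546*n^3 - 14.5215*n^2 + 7.4304*n + 8.2944)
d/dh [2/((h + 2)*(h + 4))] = 4*(-h - 3)/(h^4 + 12*h^3 + 52*h^2 + 96*h + 64)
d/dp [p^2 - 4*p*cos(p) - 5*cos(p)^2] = 4*p*sin(p) + 2*p + 5*sin(2*p) - 4*cos(p)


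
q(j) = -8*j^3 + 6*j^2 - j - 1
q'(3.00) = -181.00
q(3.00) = -166.00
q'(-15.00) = -5581.00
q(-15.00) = 28364.00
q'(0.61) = -2.61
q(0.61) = -1.19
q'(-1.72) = -92.64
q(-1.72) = 59.18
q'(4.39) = -410.85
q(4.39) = -566.59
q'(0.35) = 0.26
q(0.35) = -0.96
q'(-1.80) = -100.36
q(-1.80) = 66.90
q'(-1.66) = -87.05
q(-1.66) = 53.79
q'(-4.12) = -457.83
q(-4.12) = 664.44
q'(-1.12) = -44.55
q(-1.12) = 18.89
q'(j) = -24*j^2 + 12*j - 1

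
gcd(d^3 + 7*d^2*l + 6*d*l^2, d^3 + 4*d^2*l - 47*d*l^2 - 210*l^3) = d + 6*l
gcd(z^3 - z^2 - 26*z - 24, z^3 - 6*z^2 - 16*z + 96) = z^2 - 2*z - 24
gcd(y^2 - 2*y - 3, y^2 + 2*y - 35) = 1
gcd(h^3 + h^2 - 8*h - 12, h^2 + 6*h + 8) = h + 2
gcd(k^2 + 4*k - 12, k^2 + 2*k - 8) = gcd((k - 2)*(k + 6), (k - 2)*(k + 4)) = k - 2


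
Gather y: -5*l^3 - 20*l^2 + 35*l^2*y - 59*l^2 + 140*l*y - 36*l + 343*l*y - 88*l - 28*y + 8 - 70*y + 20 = -5*l^3 - 79*l^2 - 124*l + y*(35*l^2 + 483*l - 98) + 28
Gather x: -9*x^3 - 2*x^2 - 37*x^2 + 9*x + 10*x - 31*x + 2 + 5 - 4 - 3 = -9*x^3 - 39*x^2 - 12*x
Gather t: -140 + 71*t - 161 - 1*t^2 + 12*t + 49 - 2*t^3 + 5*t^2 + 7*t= -2*t^3 + 4*t^2 + 90*t - 252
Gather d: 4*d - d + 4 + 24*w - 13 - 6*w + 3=3*d + 18*w - 6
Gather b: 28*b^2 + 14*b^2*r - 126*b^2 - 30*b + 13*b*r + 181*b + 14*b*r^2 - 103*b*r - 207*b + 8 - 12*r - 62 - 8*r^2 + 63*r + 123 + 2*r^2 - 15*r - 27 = b^2*(14*r - 98) + b*(14*r^2 - 90*r - 56) - 6*r^2 + 36*r + 42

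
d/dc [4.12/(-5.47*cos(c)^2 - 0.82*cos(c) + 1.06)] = -(45.0728*cos(c) + 3.3784)*sin(c)/(5.47*cos(c)^2 + 0.82*cos(c) - 1.06)^2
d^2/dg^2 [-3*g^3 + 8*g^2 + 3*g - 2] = 16 - 18*g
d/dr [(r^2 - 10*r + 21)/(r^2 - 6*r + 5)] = 4*(r^2 - 8*r + 19)/(r^4 - 12*r^3 + 46*r^2 - 60*r + 25)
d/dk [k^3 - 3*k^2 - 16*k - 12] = 3*k^2 - 6*k - 16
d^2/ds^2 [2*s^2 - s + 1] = 4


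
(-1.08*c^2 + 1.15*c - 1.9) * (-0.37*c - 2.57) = 0.3996*c^3 + 2.3501*c^2 - 2.2525*c + 4.883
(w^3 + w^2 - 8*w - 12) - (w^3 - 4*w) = w^2 - 4*w - 12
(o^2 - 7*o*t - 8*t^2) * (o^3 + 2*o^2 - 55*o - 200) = o^5 - 7*o^4*t + 2*o^4 - 8*o^3*t^2 - 14*o^3*t - 55*o^3 - 16*o^2*t^2 + 385*o^2*t - 200*o^2 + 440*o*t^2 + 1400*o*t + 1600*t^2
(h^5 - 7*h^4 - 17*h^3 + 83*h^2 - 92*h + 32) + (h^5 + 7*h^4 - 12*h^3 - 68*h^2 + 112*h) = 2*h^5 - 29*h^3 + 15*h^2 + 20*h + 32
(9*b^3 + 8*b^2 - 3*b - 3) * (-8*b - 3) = -72*b^4 - 91*b^3 + 33*b + 9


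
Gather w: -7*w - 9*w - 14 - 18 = -16*w - 32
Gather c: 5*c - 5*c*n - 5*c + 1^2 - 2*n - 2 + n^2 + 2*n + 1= -5*c*n + n^2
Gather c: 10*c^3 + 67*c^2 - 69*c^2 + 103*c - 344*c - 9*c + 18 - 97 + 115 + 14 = 10*c^3 - 2*c^2 - 250*c + 50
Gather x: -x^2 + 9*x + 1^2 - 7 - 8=-x^2 + 9*x - 14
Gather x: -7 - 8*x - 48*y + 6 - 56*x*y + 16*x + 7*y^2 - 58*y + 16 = x*(8 - 56*y) + 7*y^2 - 106*y + 15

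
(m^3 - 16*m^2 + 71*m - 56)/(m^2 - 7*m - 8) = (m^2 - 8*m + 7)/(m + 1)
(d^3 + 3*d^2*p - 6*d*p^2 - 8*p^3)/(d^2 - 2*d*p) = d + 5*p + 4*p^2/d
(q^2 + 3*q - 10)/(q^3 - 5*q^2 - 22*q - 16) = (-q^2 - 3*q + 10)/(-q^3 + 5*q^2 + 22*q + 16)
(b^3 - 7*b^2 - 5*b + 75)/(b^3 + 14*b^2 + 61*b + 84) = (b^2 - 10*b + 25)/(b^2 + 11*b + 28)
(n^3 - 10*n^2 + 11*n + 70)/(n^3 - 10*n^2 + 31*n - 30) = (n^2 - 5*n - 14)/(n^2 - 5*n + 6)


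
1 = 1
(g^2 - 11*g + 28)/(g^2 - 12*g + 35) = (g - 4)/(g - 5)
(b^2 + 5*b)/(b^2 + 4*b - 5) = b/(b - 1)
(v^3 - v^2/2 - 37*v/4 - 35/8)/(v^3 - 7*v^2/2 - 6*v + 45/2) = (v^2 - 3*v - 7/4)/(v^2 - 6*v + 9)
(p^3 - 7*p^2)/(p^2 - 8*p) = p*(p - 7)/(p - 8)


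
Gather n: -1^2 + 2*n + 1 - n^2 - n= -n^2 + n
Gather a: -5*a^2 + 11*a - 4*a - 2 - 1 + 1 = -5*a^2 + 7*a - 2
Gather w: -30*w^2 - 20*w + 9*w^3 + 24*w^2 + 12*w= 9*w^3 - 6*w^2 - 8*w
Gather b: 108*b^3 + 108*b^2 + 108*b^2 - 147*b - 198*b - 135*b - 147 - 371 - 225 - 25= 108*b^3 + 216*b^2 - 480*b - 768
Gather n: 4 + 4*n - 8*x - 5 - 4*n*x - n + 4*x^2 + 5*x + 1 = n*(3 - 4*x) + 4*x^2 - 3*x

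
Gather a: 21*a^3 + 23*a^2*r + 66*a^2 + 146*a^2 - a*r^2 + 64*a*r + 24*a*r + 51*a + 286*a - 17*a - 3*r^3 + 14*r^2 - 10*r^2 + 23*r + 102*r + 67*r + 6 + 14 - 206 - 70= 21*a^3 + a^2*(23*r + 212) + a*(-r^2 + 88*r + 320) - 3*r^3 + 4*r^2 + 192*r - 256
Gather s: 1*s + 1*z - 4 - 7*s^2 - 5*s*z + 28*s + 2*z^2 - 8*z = -7*s^2 + s*(29 - 5*z) + 2*z^2 - 7*z - 4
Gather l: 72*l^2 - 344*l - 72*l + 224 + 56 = 72*l^2 - 416*l + 280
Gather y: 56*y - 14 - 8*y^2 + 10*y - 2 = -8*y^2 + 66*y - 16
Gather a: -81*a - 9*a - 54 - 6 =-90*a - 60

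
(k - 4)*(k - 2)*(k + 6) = k^3 - 28*k + 48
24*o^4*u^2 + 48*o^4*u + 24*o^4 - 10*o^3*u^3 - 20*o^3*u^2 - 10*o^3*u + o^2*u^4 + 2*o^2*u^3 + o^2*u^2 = (-6*o + u)*(-4*o + u)*(o*u + o)^2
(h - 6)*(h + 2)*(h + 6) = h^3 + 2*h^2 - 36*h - 72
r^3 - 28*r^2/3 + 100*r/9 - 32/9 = (r - 8)*(r - 2/3)^2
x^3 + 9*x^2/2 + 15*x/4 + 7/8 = (x + 1/2)^2*(x + 7/2)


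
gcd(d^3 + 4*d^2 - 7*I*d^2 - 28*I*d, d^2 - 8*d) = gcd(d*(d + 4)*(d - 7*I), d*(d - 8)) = d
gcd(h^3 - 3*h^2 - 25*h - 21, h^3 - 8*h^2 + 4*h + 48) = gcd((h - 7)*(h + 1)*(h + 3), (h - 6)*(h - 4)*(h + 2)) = 1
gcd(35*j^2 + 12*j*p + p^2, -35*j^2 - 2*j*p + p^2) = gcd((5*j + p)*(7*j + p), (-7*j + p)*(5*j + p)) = 5*j + p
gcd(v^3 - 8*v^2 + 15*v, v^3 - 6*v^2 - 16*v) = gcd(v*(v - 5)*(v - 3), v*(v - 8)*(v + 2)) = v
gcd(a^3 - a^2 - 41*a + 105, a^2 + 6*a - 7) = a + 7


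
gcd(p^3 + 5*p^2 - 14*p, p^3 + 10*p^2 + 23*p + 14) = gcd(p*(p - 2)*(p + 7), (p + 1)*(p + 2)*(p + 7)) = p + 7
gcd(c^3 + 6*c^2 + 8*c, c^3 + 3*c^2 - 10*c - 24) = c^2 + 6*c + 8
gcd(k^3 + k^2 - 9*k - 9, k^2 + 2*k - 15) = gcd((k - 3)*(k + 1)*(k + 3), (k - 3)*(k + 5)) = k - 3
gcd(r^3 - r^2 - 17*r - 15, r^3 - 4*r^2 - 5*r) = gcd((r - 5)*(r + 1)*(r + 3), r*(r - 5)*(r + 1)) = r^2 - 4*r - 5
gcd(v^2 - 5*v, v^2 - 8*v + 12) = 1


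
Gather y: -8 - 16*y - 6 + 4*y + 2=-12*y - 12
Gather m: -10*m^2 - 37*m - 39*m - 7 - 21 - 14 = -10*m^2 - 76*m - 42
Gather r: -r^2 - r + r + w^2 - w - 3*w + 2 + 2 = -r^2 + w^2 - 4*w + 4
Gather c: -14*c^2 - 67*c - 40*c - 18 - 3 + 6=-14*c^2 - 107*c - 15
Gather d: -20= -20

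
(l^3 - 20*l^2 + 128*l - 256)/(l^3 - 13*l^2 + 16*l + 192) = (l - 4)/(l + 3)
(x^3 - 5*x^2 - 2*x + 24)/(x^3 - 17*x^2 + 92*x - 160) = (x^2 - x - 6)/(x^2 - 13*x + 40)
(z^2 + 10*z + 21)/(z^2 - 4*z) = (z^2 + 10*z + 21)/(z*(z - 4))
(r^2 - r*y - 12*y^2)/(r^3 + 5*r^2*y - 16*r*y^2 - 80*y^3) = (r + 3*y)/(r^2 + 9*r*y + 20*y^2)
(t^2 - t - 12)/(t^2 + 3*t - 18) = (t^2 - t - 12)/(t^2 + 3*t - 18)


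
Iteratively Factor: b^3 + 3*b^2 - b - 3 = (b + 3)*(b^2 - 1) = (b + 1)*(b + 3)*(b - 1)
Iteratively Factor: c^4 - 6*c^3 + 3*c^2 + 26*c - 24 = (c + 2)*(c^3 - 8*c^2 + 19*c - 12) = (c - 1)*(c + 2)*(c^2 - 7*c + 12) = (c - 3)*(c - 1)*(c + 2)*(c - 4)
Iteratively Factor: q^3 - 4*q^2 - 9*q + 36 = (q + 3)*(q^2 - 7*q + 12) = (q - 3)*(q + 3)*(q - 4)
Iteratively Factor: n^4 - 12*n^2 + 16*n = (n - 2)*(n^3 + 2*n^2 - 8*n) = n*(n - 2)*(n^2 + 2*n - 8) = n*(n - 2)*(n + 4)*(n - 2)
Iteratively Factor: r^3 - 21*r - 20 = (r + 1)*(r^2 - r - 20) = (r - 5)*(r + 1)*(r + 4)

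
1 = 1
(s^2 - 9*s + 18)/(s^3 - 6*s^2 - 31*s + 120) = (s - 6)/(s^2 - 3*s - 40)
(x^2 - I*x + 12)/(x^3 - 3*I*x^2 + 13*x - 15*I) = (x - 4*I)/(x^2 - 6*I*x - 5)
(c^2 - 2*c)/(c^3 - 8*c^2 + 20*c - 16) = c/(c^2 - 6*c + 8)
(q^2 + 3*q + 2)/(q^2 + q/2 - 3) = 2*(q + 1)/(2*q - 3)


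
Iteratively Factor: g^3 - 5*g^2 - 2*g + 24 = (g + 2)*(g^2 - 7*g + 12) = (g - 3)*(g + 2)*(g - 4)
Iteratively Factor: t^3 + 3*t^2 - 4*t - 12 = (t + 3)*(t^2 - 4) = (t + 2)*(t + 3)*(t - 2)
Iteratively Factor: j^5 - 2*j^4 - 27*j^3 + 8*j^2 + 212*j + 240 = (j + 3)*(j^4 - 5*j^3 - 12*j^2 + 44*j + 80) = (j + 2)*(j + 3)*(j^3 - 7*j^2 + 2*j + 40) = (j + 2)^2*(j + 3)*(j^2 - 9*j + 20) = (j - 4)*(j + 2)^2*(j + 3)*(j - 5)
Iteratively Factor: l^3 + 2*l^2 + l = (l)*(l^2 + 2*l + 1) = l*(l + 1)*(l + 1)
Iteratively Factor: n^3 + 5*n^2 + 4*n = (n)*(n^2 + 5*n + 4) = n*(n + 1)*(n + 4)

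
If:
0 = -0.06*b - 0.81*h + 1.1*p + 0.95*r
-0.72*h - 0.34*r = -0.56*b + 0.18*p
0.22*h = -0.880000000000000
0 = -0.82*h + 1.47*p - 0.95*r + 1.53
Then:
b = -6.20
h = -4.00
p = -3.28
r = -0.01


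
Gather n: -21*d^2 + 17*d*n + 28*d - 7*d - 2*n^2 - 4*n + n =-21*d^2 + 21*d - 2*n^2 + n*(17*d - 3)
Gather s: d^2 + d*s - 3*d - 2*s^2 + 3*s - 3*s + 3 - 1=d^2 + d*s - 3*d - 2*s^2 + 2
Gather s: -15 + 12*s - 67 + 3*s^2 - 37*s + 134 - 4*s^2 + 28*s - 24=-s^2 + 3*s + 28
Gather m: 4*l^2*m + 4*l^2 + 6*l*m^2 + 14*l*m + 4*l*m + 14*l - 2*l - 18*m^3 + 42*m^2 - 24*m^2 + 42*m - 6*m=4*l^2 + 12*l - 18*m^3 + m^2*(6*l + 18) + m*(4*l^2 + 18*l + 36)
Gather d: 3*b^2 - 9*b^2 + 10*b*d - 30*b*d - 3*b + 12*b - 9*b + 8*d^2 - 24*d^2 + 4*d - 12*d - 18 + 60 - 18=-6*b^2 - 16*d^2 + d*(-20*b - 8) + 24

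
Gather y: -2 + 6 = 4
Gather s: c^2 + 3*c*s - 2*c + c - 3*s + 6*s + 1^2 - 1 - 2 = c^2 - c + s*(3*c + 3) - 2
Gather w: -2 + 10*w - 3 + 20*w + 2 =30*w - 3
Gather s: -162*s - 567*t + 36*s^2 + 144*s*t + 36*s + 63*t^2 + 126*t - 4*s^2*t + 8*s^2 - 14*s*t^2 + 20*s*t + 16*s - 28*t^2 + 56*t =s^2*(44 - 4*t) + s*(-14*t^2 + 164*t - 110) + 35*t^2 - 385*t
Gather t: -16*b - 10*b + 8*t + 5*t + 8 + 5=-26*b + 13*t + 13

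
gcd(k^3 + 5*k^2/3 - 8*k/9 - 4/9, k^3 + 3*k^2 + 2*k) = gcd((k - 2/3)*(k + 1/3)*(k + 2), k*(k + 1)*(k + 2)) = k + 2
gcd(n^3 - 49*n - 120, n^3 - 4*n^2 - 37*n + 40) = n^2 - 3*n - 40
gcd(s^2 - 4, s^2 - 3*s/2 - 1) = s - 2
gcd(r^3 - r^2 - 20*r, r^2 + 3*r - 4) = r + 4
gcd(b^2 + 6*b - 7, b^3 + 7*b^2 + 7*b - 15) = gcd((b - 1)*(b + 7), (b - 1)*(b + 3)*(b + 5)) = b - 1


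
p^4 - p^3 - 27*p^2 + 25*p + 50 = (p - 5)*(p - 2)*(p + 1)*(p + 5)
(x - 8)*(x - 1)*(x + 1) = x^3 - 8*x^2 - x + 8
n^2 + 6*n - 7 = (n - 1)*(n + 7)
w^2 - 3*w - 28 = (w - 7)*(w + 4)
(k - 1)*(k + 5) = k^2 + 4*k - 5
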